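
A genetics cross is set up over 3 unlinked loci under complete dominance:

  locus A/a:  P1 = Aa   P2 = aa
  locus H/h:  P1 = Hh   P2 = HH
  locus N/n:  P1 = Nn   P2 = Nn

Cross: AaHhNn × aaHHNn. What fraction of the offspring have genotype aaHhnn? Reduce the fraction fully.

P(aaHhnn) = 1/16

AaHhNn gametes: AHN×1, AHn×1, AhN×1, Ahn×1, aHN×1, aHn×1, ahN×1, ahn×1
aaHHNn gametes: aHN×4, aHn×4
AaHhNn×aaHHNn grid (8·8=64): AaHHNN=4 AaHHNn=8 AaHHnn=4 AaHhNN=4 AaHhNn=8 AaHhnn=4 aaHHNN=4 aaHHNn=8 aaHHnn=4 aaHhNN=4 aaHhNn=8 aaHhnn=4
aaHhnn hits 4/64; gcd=4; 4÷4/64÷4 = 1/16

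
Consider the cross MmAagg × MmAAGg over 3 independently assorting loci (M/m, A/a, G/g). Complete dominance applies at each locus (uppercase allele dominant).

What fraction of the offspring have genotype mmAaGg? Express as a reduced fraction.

MmAagg gametes: MAg×2, Mag×2, mAg×2, mag×2
MmAAGg gametes: MAG×2, MAg×2, mAG×2, mAg×2
MmAagg×MmAAGg grid (8·8=64): MMAAGg=4 MMAAgg=4 MMAaGg=4 MMAagg=4 MmAAGg=8 MmAAgg=8 MmAaGg=8 MmAagg=8 mmAAGg=4 mmAAgg=4 mmAaGg=4 mmAagg=4
mmAaGg hits 4/64; gcd=4; 4÷4/64÷4 = 1/16

P(mmAaGg) = 1/16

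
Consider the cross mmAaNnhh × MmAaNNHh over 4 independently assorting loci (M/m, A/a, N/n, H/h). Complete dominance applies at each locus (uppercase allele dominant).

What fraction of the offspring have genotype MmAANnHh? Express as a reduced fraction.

mmAaNnhh gametes: mANh×4, mAnh×4, maNh×4, manh×4
MmAaNNHh gametes: MANH×2, MANh×2, MaNH×2, MaNh×2, mANH×2, mANh×2, maNH×2, maNh×2
mmAaNnhh×MmAaNNHh grid (16·16=256): MmAANNHh=8 MmAANNhh=8 MmAANnHh=8 MmAANnhh=8 MmAaNNHh=16 MmAaNNhh=16 MmAaNnHh=16 MmAaNnhh=16 MmaaNNHh=8 MmaaNNhh=8 MmaaNnHh=8 MmaaNnhh=8 mmAANNHh=8 mmAANNhh=8 mmAANnHh=8 mmAANnhh=8 mmAaNNHh=16 mmAaNNhh=16 mmAaNnHh=16 mmAaNnhh=16 mmaaNNHh=8 mmaaNNhh=8 mmaaNnHh=8 mmaaNnhh=8
MmAANnHh hits 8/256; gcd=8; 8÷8/256÷8 = 1/32

P(MmAANnHh) = 1/32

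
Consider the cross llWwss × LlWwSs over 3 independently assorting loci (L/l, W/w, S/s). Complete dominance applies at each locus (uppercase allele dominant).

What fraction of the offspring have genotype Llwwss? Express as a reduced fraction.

llWwss gametes: lWs×4, lws×4
LlWwSs gametes: LWS×1, LWs×1, LwS×1, Lws×1, lWS×1, lWs×1, lwS×1, lws×1
llWwss×LlWwSs grid (8·8=64): LlWWSs=4 LlWWss=4 LlWwSs=8 LlWwss=8 LlwwSs=4 Llwwss=4 llWWSs=4 llWWss=4 llWwSs=8 llWwss=8 llwwSs=4 llwwss=4
Llwwss hits 4/64; gcd=4; 4÷4/64÷4 = 1/16

P(Llwwss) = 1/16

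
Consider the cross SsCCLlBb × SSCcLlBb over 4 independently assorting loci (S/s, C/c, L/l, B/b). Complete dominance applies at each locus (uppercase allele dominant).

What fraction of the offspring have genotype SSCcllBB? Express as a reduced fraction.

SsCCLlBb gametes: SCLB×2, SCLb×2, SClB×2, SClb×2, sCLB×2, sCLb×2, sClB×2, sClb×2
SSCcLlBb gametes: SCLB×2, SCLb×2, SClB×2, SClb×2, ScLB×2, ScLb×2, SclB×2, Sclb×2
SsCCLlBb×SSCcLlBb grid (16·16=256): SSCCLLBB=4 SSCCLLBb=8 SSCCLLbb=4 SSCCLlBB=8 SSCCLlBb=16 SSCCLlbb=8 SSCCllBB=4 SSCCllBb=8 SSCCllbb=4 SSCcLLBB=4 SSCcLLBb=8 SSCcLLbb=4 SSCcLlBB=8 SSCcLlBb=16 SSCcLlbb=8 SSCcllBB=4 SSCcllBb=8 SSCcllbb=4 SsCCLLBB=4 SsCCLLBb=8 SsCCLLbb=4 SsCCLlBB=8 SsCCLlBb=16 SsCCLlbb=8 SsCCllBB=4 SsCCllBb=8 SsCCllbb=4 SsCcLLBB=4 SsCcLLBb=8 SsCcLLbb=4 SsCcLlBB=8 SsCcLlBb=16 SsCcLlbb=8 SsCcllBB=4 SsCcllBb=8 SsCcllbb=4
SSCcllBB hits 4/256; gcd=4; 4÷4/256÷4 = 1/64

P(SSCcllBB) = 1/64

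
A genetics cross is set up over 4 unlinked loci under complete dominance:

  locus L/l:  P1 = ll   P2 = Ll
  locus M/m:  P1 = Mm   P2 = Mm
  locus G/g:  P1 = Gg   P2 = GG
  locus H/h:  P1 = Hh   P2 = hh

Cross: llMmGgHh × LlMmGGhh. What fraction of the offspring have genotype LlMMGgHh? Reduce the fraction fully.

P(LlMMGgHh) = 1/32

llMmGgHh gametes: lMGH×2, lMGh×2, lMgH×2, lMgh×2, lmGH×2, lmGh×2, lmgH×2, lmgh×2
LlMmGGhh gametes: LMGh×4, LmGh×4, lMGh×4, lmGh×4
llMmGgHh×LlMmGGhh grid (16·16=256): LlMMGGHh=8 LlMMGGhh=8 LlMMGgHh=8 LlMMGghh=8 LlMmGGHh=16 LlMmGGhh=16 LlMmGgHh=16 LlMmGghh=16 LlmmGGHh=8 LlmmGGhh=8 LlmmGgHh=8 LlmmGghh=8 llMMGGHh=8 llMMGGhh=8 llMMGgHh=8 llMMGghh=8 llMmGGHh=16 llMmGGhh=16 llMmGgHh=16 llMmGghh=16 llmmGGHh=8 llmmGGhh=8 llmmGgHh=8 llmmGghh=8
LlMMGgHh hits 8/256; gcd=8; 8÷8/256÷8 = 1/32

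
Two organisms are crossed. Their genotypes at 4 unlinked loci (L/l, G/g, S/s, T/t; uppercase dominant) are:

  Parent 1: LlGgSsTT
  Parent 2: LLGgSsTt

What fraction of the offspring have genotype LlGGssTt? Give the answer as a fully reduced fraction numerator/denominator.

P(LlGGssTt) = 1/64

LlGgSsTT gametes: LGST×2, LGsT×2, LgST×2, LgsT×2, lGST×2, lGsT×2, lgST×2, lgsT×2
LLGgSsTt gametes: LGST×2, LGSt×2, LGsT×2, LGst×2, LgST×2, LgSt×2, LgsT×2, Lgst×2
LlGgSsTT×LLGgSsTt grid (16·16=256): LLGGSSTT=4 LLGGSSTt=4 LLGGSsTT=8 LLGGSsTt=8 LLGGssTT=4 LLGGssTt=4 LLGgSSTT=8 LLGgSSTt=8 LLGgSsTT=16 LLGgSsTt=16 LLGgssTT=8 LLGgssTt=8 LLggSSTT=4 LLggSSTt=4 LLggSsTT=8 LLggSsTt=8 LLggssTT=4 LLggssTt=4 LlGGSSTT=4 LlGGSSTt=4 LlGGSsTT=8 LlGGSsTt=8 LlGGssTT=4 LlGGssTt=4 LlGgSSTT=8 LlGgSSTt=8 LlGgSsTT=16 LlGgSsTt=16 LlGgssTT=8 LlGgssTt=8 LlggSSTT=4 LlggSSTt=4 LlggSsTT=8 LlggSsTt=8 LlggssTT=4 LlggssTt=4
LlGGssTt hits 4/256; gcd=4; 4÷4/256÷4 = 1/64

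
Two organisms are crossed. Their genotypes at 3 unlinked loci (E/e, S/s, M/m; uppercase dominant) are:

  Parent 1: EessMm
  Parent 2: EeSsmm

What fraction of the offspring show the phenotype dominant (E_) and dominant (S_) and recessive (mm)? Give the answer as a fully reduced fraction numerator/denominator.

P(E_ S_ mm) = 3/16

EessMm gametes: EsM×2, Esm×2, esM×2, esm×2
EeSsmm gametes: ESm×2, Esm×2, eSm×2, esm×2
EessMm×EeSsmm grid (8·8=64): EESsMm=4 EESsmm=4 EEssMm=4 EEssmm=4 EeSsMm=8 EeSsmm=8 EessMm=8 Eessmm=8 eeSsMm=4 eeSsmm=4 eessMm=4 eessmm=4
E_ S_ mm hits 12/64; gcd=4; 12÷4/64÷4 = 3/16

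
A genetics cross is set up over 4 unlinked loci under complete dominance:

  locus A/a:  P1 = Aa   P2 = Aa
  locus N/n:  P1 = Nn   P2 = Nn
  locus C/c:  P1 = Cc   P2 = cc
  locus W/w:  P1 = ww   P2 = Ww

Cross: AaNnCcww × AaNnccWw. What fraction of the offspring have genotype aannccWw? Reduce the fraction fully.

AaNnCcww gametes: ANCw×2, ANcw×2, AnCw×2, Ancw×2, aNCw×2, aNcw×2, anCw×2, ancw×2
AaNnccWw gametes: ANcW×2, ANcw×2, AncW×2, Ancw×2, aNcW×2, aNcw×2, ancW×2, ancw×2
AaNnCcww×AaNnccWw grid (16·16=256): AANNCcWw=4 AANNCcww=4 AANNccWw=4 AANNccww=4 AANnCcWw=8 AANnCcww=8 AANnccWw=8 AANnccww=8 AAnnCcWw=4 AAnnCcww=4 AAnnccWw=4 AAnnccww=4 AaNNCcWw=8 AaNNCcww=8 AaNNccWw=8 AaNNccww=8 AaNnCcWw=16 AaNnCcww=16 AaNnccWw=16 AaNnccww=16 AannCcWw=8 AannCcww=8 AannccWw=8 Aannccww=8 aaNNCcWw=4 aaNNCcww=4 aaNNccWw=4 aaNNccww=4 aaNnCcWw=8 aaNnCcww=8 aaNnccWw=8 aaNnccww=8 aannCcWw=4 aannCcww=4 aannccWw=4 aannccww=4
aannccWw hits 4/256; gcd=4; 4÷4/256÷4 = 1/64

P(aannccWw) = 1/64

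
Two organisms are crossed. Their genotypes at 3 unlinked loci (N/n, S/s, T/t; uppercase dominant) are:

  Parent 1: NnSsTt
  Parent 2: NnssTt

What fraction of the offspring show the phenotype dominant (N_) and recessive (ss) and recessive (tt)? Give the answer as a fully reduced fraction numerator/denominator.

P(N_ ss tt) = 3/32

NnSsTt gametes: NST×1, NSt×1, NsT×1, Nst×1, nST×1, nSt×1, nsT×1, nst×1
NnssTt gametes: NsT×2, Nst×2, nsT×2, nst×2
NnSsTt×NnssTt grid (8·8=64): NNSsTT=2 NNSsTt=4 NNSstt=2 NNssTT=2 NNssTt=4 NNsstt=2 NnSsTT=4 NnSsTt=8 NnSstt=4 NnssTT=4 NnssTt=8 Nnsstt=4 nnSsTT=2 nnSsTt=4 nnSstt=2 nnssTT=2 nnssTt=4 nnsstt=2
N_ ss tt hits 6/64; gcd=2; 6÷2/64÷2 = 3/32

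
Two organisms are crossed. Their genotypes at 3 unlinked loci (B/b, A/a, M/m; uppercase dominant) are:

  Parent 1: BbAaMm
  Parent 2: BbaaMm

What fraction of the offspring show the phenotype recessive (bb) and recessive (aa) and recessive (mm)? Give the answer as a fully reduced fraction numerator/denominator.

BbAaMm gametes: BAM×1, BAm×1, BaM×1, Bam×1, bAM×1, bAm×1, baM×1, bam×1
BbaaMm gametes: BaM×2, Bam×2, baM×2, bam×2
BbAaMm×BbaaMm grid (8·8=64): BBAaMM=2 BBAaMm=4 BBAamm=2 BBaaMM=2 BBaaMm=4 BBaamm=2 BbAaMM=4 BbAaMm=8 BbAamm=4 BbaaMM=4 BbaaMm=8 Bbaamm=4 bbAaMM=2 bbAaMm=4 bbAamm=2 bbaaMM=2 bbaaMm=4 bbaamm=2
bb aa mm hits 2/64; gcd=2; 2÷2/64÷2 = 1/32

P(bb aa mm) = 1/32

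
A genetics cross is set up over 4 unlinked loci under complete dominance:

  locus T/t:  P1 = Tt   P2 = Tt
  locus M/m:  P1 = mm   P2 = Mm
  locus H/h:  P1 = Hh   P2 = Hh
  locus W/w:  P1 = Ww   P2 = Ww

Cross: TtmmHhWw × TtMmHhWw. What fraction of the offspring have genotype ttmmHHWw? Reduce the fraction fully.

P(ttmmHHWw) = 1/64

TtmmHhWw gametes: TmHW×2, TmHw×2, TmhW×2, Tmhw×2, tmHW×2, tmHw×2, tmhW×2, tmhw×2
TtMmHhWw gametes: TMHW×1, TMHw×1, TMhW×1, TMhw×1, TmHW×1, TmHw×1, TmhW×1, Tmhw×1, tMHW×1, tMHw×1, tMhW×1, tMhw×1, tmHW×1, tmHw×1, tmhW×1, tmhw×1
TtmmHhWw×TtMmHhWw grid (16·16=256): TTMmHHWW=2 TTMmHHWw=4 TTMmHHww=2 TTMmHhWW=4 TTMmHhWw=8 TTMmHhww=4 TTMmhhWW=2 TTMmhhWw=4 TTMmhhww=2 TTmmHHWW=2 TTmmHHWw=4 TTmmHHww=2 TTmmHhWW=4 TTmmHhWw=8 TTmmHhww=4 TTmmhhWW=2 TTmmhhWw=4 TTmmhhww=2 TtMmHHWW=4 TtMmHHWw=8 TtMmHHww=4 TtMmHhWW=8 TtMmHhWw=16 TtMmHhww=8 TtMmhhWW=4 TtMmhhWw=8 TtMmhhww=4 TtmmHHWW=4 TtmmHHWw=8 TtmmHHww=4 TtmmHhWW=8 TtmmHhWw=16 TtmmHhww=8 TtmmhhWW=4 TtmmhhWw=8 Ttmmhhww=4 ttMmHHWW=2 ttMmHHWw=4 ttMmHHww=2 ttMmHhWW=4 ttMmHhWw=8 ttMmHhww=4 ttMmhhWW=2 ttMmhhWw=4 ttMmhhww=2 ttmmHHWW=2 ttmmHHWw=4 ttmmHHww=2 ttmmHhWW=4 ttmmHhWw=8 ttmmHhww=4 ttmmhhWW=2 ttmmhhWw=4 ttmmhhww=2
ttmmHHWw hits 4/256; gcd=4; 4÷4/256÷4 = 1/64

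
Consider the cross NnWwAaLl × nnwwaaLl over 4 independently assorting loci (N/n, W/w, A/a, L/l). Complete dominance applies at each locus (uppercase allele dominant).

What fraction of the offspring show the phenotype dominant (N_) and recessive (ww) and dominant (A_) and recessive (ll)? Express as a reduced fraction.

P(N_ ww A_ ll) = 1/32

NnWwAaLl gametes: NWAL×1, NWAl×1, NWaL×1, NWal×1, NwAL×1, NwAl×1, NwaL×1, Nwal×1, nWAL×1, nWAl×1, nWaL×1, nWal×1, nwAL×1, nwAl×1, nwaL×1, nwal×1
nnwwaaLl gametes: nwaL×8, nwal×8
NnWwAaLl×nnwwaaLl grid (16·16=256): NnWwAaLL=8 NnWwAaLl=16 NnWwAall=8 NnWwaaLL=8 NnWwaaLl=16 NnWwaall=8 NnwwAaLL=8 NnwwAaLl=16 NnwwAall=8 NnwwaaLL=8 NnwwaaLl=16 Nnwwaall=8 nnWwAaLL=8 nnWwAaLl=16 nnWwAall=8 nnWwaaLL=8 nnWwaaLl=16 nnWwaall=8 nnwwAaLL=8 nnwwAaLl=16 nnwwAall=8 nnwwaaLL=8 nnwwaaLl=16 nnwwaall=8
N_ ww A_ ll hits 8/256; gcd=8; 8÷8/256÷8 = 1/32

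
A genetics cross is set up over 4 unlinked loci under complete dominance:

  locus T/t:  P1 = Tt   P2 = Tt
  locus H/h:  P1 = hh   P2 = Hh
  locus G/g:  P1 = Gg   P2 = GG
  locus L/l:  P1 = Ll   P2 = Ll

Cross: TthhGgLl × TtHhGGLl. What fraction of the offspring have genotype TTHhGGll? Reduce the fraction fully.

TthhGgLl gametes: ThGL×2, ThGl×2, ThgL×2, Thgl×2, thGL×2, thGl×2, thgL×2, thgl×2
TtHhGGLl gametes: THGL×2, THGl×2, ThGL×2, ThGl×2, tHGL×2, tHGl×2, thGL×2, thGl×2
TthhGgLl×TtHhGGLl grid (16·16=256): TTHhGGLL=4 TTHhGGLl=8 TTHhGGll=4 TTHhGgLL=4 TTHhGgLl=8 TTHhGgll=4 TThhGGLL=4 TThhGGLl=8 TThhGGll=4 TThhGgLL=4 TThhGgLl=8 TThhGgll=4 TtHhGGLL=8 TtHhGGLl=16 TtHhGGll=8 TtHhGgLL=8 TtHhGgLl=16 TtHhGgll=8 TthhGGLL=8 TthhGGLl=16 TthhGGll=8 TthhGgLL=8 TthhGgLl=16 TthhGgll=8 ttHhGGLL=4 ttHhGGLl=8 ttHhGGll=4 ttHhGgLL=4 ttHhGgLl=8 ttHhGgll=4 tthhGGLL=4 tthhGGLl=8 tthhGGll=4 tthhGgLL=4 tthhGgLl=8 tthhGgll=4
TTHhGGll hits 4/256; gcd=4; 4÷4/256÷4 = 1/64

P(TTHhGGll) = 1/64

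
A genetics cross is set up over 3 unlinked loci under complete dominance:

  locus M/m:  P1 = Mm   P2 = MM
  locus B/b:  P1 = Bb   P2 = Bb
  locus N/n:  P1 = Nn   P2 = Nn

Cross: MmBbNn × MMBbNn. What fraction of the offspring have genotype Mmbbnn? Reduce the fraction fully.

MmBbNn gametes: MBN×1, MBn×1, MbN×1, Mbn×1, mBN×1, mBn×1, mbN×1, mbn×1
MMBbNn gametes: MBN×2, MBn×2, MbN×2, Mbn×2
MmBbNn×MMBbNn grid (8·8=64): MMBBNN=2 MMBBNn=4 MMBBnn=2 MMBbNN=4 MMBbNn=8 MMBbnn=4 MMbbNN=2 MMbbNn=4 MMbbnn=2 MmBBNN=2 MmBBNn=4 MmBBnn=2 MmBbNN=4 MmBbNn=8 MmBbnn=4 MmbbNN=2 MmbbNn=4 Mmbbnn=2
Mmbbnn hits 2/64; gcd=2; 2÷2/64÷2 = 1/32

P(Mmbbnn) = 1/32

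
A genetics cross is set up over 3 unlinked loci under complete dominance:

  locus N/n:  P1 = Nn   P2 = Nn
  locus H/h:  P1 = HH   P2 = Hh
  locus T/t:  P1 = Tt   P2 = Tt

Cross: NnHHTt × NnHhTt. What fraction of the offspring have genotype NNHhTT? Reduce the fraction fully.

NnHHTt gametes: NHT×2, NHt×2, nHT×2, nHt×2
NnHhTt gametes: NHT×1, NHt×1, NhT×1, Nht×1, nHT×1, nHt×1, nhT×1, nht×1
NnHHTt×NnHhTt grid (8·8=64): NNHHTT=2 NNHHTt=4 NNHHtt=2 NNHhTT=2 NNHhTt=4 NNHhtt=2 NnHHTT=4 NnHHTt=8 NnHHtt=4 NnHhTT=4 NnHhTt=8 NnHhtt=4 nnHHTT=2 nnHHTt=4 nnHHtt=2 nnHhTT=2 nnHhTt=4 nnHhtt=2
NNHhTT hits 2/64; gcd=2; 2÷2/64÷2 = 1/32

P(NNHhTT) = 1/32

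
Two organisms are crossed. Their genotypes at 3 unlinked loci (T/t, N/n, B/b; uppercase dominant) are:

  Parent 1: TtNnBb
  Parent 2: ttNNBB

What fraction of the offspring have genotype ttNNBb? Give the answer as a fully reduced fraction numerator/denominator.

TtNnBb gametes: TNB×1, TNb×1, TnB×1, Tnb×1, tNB×1, tNb×1, tnB×1, tnb×1
ttNNBB gametes: tNB×8
TtNnBb×ttNNBB grid (8·8=64): TtNNBB=8 TtNNBb=8 TtNnBB=8 TtNnBb=8 ttNNBB=8 ttNNBb=8 ttNnBB=8 ttNnBb=8
ttNNBb hits 8/64; gcd=8; 8÷8/64÷8 = 1/8

P(ttNNBb) = 1/8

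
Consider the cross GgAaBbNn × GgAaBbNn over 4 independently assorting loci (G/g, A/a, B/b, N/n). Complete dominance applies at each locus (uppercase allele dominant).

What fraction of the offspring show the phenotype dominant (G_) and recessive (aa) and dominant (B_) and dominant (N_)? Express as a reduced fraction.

P(G_ aa B_ N_) = 27/256

GgAaBbNn gametes: GABN×1, GABn×1, GAbN×1, GAbn×1, GaBN×1, GaBn×1, GabN×1, Gabn×1, gABN×1, gABn×1, gAbN×1, gAbn×1, gaBN×1, gaBn×1, gabN×1, gabn×1
GgAaBbNn gametes: GABN×1, GABn×1, GAbN×1, GAbn×1, GaBN×1, GaBn×1, GabN×1, Gabn×1, gABN×1, gABn×1, gAbN×1, gAbn×1, gaBN×1, gaBn×1, gabN×1, gabn×1
GgAaBbNn×GgAaBbNn grid (16·16=256): GGAABBNN=1 GGAABBNn=2 GGAABBnn=1 GGAABbNN=2 GGAABbNn=4 GGAABbnn=2 GGAAbbNN=1 GGAAbbNn=2 GGAAbbnn=1 GGAaBBNN=2 GGAaBBNn=4 GGAaBBnn=2 GGAaBbNN=4 GGAaBbNn=8 GGAaBbnn=4 GGAabbNN=2 GGAabbNn=4 GGAabbnn=2 GGaaBBNN=1 GGaaBBNn=2 GGaaBBnn=1 GGaaBbNN=2 GGaaBbNn=4 GGaaBbnn=2 GGaabbNN=1 GGaabbNn=2 GGaabbnn=1 GgAABBNN=2 GgAABBNn=4 GgAABBnn=2 GgAABbNN=4 GgAABbNn=8 GgAABbnn=4 GgAAbbNN=2 GgAAbbNn=4 GgAAbbnn=2 GgAaBBNN=4 GgAaBBNn=8 GgAaBBnn=4 GgAaBbNN=8 GgAaBbNn=16 GgAaBbnn=8 GgAabbNN=4 GgAabbNn=8 GgAabbnn=4 GgaaBBNN=2 GgaaBBNn=4 GgaaBBnn=2 GgaaBbNN=4 GgaaBbNn=8 GgaaBbnn=4 GgaabbNN=2 GgaabbNn=4 Ggaabbnn=2 ggAABBNN=1 ggAABBNn=2 ggAABBnn=1 ggAABbNN=2 ggAABbNn=4 ggAABbnn=2 ggAAbbNN=1 ggAAbbNn=2 ggAAbbnn=1 ggAaBBNN=2 ggAaBBNn=4 ggAaBBnn=2 ggAaBbNN=4 ggAaBbNn=8 ggAaBbnn=4 ggAabbNN=2 ggAabbNn=4 ggAabbnn=2 ggaaBBNN=1 ggaaBBNn=2 ggaaBBnn=1 ggaaBbNN=2 ggaaBbNn=4 ggaaBbnn=2 ggaabbNN=1 ggaabbNn=2 ggaabbnn=1
G_ aa B_ N_ hits 27/256; gcd=1; 27÷1/256÷1 = 27/256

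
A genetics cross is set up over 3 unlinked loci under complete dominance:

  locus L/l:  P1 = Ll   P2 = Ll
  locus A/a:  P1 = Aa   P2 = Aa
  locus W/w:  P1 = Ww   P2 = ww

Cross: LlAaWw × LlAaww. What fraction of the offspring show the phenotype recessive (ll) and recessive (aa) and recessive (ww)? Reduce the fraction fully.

P(ll aa ww) = 1/32

LlAaWw gametes: LAW×1, LAw×1, LaW×1, Law×1, lAW×1, lAw×1, laW×1, law×1
LlAaww gametes: LAw×2, Law×2, lAw×2, law×2
LlAaWw×LlAaww grid (8·8=64): LLAAWw=2 LLAAww=2 LLAaWw=4 LLAaww=4 LLaaWw=2 LLaaww=2 LlAAWw=4 LlAAww=4 LlAaWw=8 LlAaww=8 LlaaWw=4 Llaaww=4 llAAWw=2 llAAww=2 llAaWw=4 llAaww=4 llaaWw=2 llaaww=2
ll aa ww hits 2/64; gcd=2; 2÷2/64÷2 = 1/32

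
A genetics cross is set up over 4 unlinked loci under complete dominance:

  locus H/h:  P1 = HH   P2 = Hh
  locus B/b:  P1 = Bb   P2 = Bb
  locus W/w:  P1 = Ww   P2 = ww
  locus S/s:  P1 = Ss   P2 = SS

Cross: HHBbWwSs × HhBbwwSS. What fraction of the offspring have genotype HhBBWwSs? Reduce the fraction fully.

P(HhBBWwSs) = 1/32

HHBbWwSs gametes: HBWS×2, HBWs×2, HBwS×2, HBws×2, HbWS×2, HbWs×2, HbwS×2, Hbws×2
HhBbwwSS gametes: HBwS×4, HbwS×4, hBwS×4, hbwS×4
HHBbWwSs×HhBbwwSS grid (16·16=256): HHBBWwSS=8 HHBBWwSs=8 HHBBwwSS=8 HHBBwwSs=8 HHBbWwSS=16 HHBbWwSs=16 HHBbwwSS=16 HHBbwwSs=16 HHbbWwSS=8 HHbbWwSs=8 HHbbwwSS=8 HHbbwwSs=8 HhBBWwSS=8 HhBBWwSs=8 HhBBwwSS=8 HhBBwwSs=8 HhBbWwSS=16 HhBbWwSs=16 HhBbwwSS=16 HhBbwwSs=16 HhbbWwSS=8 HhbbWwSs=8 HhbbwwSS=8 HhbbwwSs=8
HhBBWwSs hits 8/256; gcd=8; 8÷8/256÷8 = 1/32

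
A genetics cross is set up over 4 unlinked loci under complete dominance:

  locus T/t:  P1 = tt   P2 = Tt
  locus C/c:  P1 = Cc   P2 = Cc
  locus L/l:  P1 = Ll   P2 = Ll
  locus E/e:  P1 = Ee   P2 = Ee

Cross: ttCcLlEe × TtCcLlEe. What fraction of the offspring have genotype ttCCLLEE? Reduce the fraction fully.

P(ttCCLLEE) = 1/128

ttCcLlEe gametes: tCLE×2, tCLe×2, tClE×2, tCle×2, tcLE×2, tcLe×2, tclE×2, tcle×2
TtCcLlEe gametes: TCLE×1, TCLe×1, TClE×1, TCle×1, TcLE×1, TcLe×1, TclE×1, Tcle×1, tCLE×1, tCLe×1, tClE×1, tCle×1, tcLE×1, tcLe×1, tclE×1, tcle×1
ttCcLlEe×TtCcLlEe grid (16·16=256): TtCCLLEE=2 TtCCLLEe=4 TtCCLLee=2 TtCCLlEE=4 TtCCLlEe=8 TtCCLlee=4 TtCCllEE=2 TtCCllEe=4 TtCCllee=2 TtCcLLEE=4 TtCcLLEe=8 TtCcLLee=4 TtCcLlEE=8 TtCcLlEe=16 TtCcLlee=8 TtCcllEE=4 TtCcllEe=8 TtCcllee=4 TtccLLEE=2 TtccLLEe=4 TtccLLee=2 TtccLlEE=4 TtccLlEe=8 TtccLlee=4 TtccllEE=2 TtccllEe=4 Ttccllee=2 ttCCLLEE=2 ttCCLLEe=4 ttCCLLee=2 ttCCLlEE=4 ttCCLlEe=8 ttCCLlee=4 ttCCllEE=2 ttCCllEe=4 ttCCllee=2 ttCcLLEE=4 ttCcLLEe=8 ttCcLLee=4 ttCcLlEE=8 ttCcLlEe=16 ttCcLlee=8 ttCcllEE=4 ttCcllEe=8 ttCcllee=4 ttccLLEE=2 ttccLLEe=4 ttccLLee=2 ttccLlEE=4 ttccLlEe=8 ttccLlee=4 ttccllEE=2 ttccllEe=4 ttccllee=2
ttCCLLEE hits 2/256; gcd=2; 2÷2/256÷2 = 1/128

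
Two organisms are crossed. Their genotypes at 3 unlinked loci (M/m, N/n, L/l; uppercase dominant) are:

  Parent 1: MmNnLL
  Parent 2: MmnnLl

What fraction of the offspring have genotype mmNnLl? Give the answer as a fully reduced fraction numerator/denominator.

P(mmNnLl) = 1/16

MmNnLL gametes: MNL×2, MnL×2, mNL×2, mnL×2
MmnnLl gametes: MnL×2, Mnl×2, mnL×2, mnl×2
MmNnLL×MmnnLl grid (8·8=64): MMNnLL=4 MMNnLl=4 MMnnLL=4 MMnnLl=4 MmNnLL=8 MmNnLl=8 MmnnLL=8 MmnnLl=8 mmNnLL=4 mmNnLl=4 mmnnLL=4 mmnnLl=4
mmNnLl hits 4/64; gcd=4; 4÷4/64÷4 = 1/16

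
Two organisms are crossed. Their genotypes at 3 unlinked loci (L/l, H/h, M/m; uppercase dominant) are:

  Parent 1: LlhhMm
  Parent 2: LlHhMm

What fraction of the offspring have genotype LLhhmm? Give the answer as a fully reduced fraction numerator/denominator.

P(LLhhmm) = 1/32

LlhhMm gametes: LhM×2, Lhm×2, lhM×2, lhm×2
LlHhMm gametes: LHM×1, LHm×1, LhM×1, Lhm×1, lHM×1, lHm×1, lhM×1, lhm×1
LlhhMm×LlHhMm grid (8·8=64): LLHhMM=2 LLHhMm=4 LLHhmm=2 LLhhMM=2 LLhhMm=4 LLhhmm=2 LlHhMM=4 LlHhMm=8 LlHhmm=4 LlhhMM=4 LlhhMm=8 Llhhmm=4 llHhMM=2 llHhMm=4 llHhmm=2 llhhMM=2 llhhMm=4 llhhmm=2
LLhhmm hits 2/64; gcd=2; 2÷2/64÷2 = 1/32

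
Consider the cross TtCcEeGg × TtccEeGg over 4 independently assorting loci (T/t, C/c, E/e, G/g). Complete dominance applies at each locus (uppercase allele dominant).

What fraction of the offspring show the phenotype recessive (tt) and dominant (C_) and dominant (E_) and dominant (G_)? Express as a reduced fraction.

P(tt C_ E_ G_) = 9/128

TtCcEeGg gametes: TCEG×1, TCEg×1, TCeG×1, TCeg×1, TcEG×1, TcEg×1, TceG×1, Tceg×1, tCEG×1, tCEg×1, tCeG×1, tCeg×1, tcEG×1, tcEg×1, tceG×1, tceg×1
TtccEeGg gametes: TcEG×2, TcEg×2, TceG×2, Tceg×2, tcEG×2, tcEg×2, tceG×2, tceg×2
TtCcEeGg×TtccEeGg grid (16·16=256): TTCcEEGG=2 TTCcEEGg=4 TTCcEEgg=2 TTCcEeGG=4 TTCcEeGg=8 TTCcEegg=4 TTCceeGG=2 TTCceeGg=4 TTCceegg=2 TTccEEGG=2 TTccEEGg=4 TTccEEgg=2 TTccEeGG=4 TTccEeGg=8 TTccEegg=4 TTcceeGG=2 TTcceeGg=4 TTcceegg=2 TtCcEEGG=4 TtCcEEGg=8 TtCcEEgg=4 TtCcEeGG=8 TtCcEeGg=16 TtCcEegg=8 TtCceeGG=4 TtCceeGg=8 TtCceegg=4 TtccEEGG=4 TtccEEGg=8 TtccEEgg=4 TtccEeGG=8 TtccEeGg=16 TtccEegg=8 TtcceeGG=4 TtcceeGg=8 Ttcceegg=4 ttCcEEGG=2 ttCcEEGg=4 ttCcEEgg=2 ttCcEeGG=4 ttCcEeGg=8 ttCcEegg=4 ttCceeGG=2 ttCceeGg=4 ttCceegg=2 ttccEEGG=2 ttccEEGg=4 ttccEEgg=2 ttccEeGG=4 ttccEeGg=8 ttccEegg=4 ttcceeGG=2 ttcceeGg=4 ttcceegg=2
tt C_ E_ G_ hits 18/256; gcd=2; 18÷2/256÷2 = 9/128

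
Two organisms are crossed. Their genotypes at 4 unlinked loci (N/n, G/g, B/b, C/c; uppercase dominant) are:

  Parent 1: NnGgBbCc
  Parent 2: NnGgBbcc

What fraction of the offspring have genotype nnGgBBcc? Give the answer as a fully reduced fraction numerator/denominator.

P(nnGgBBcc) = 1/64

NnGgBbCc gametes: NGBC×1, NGBc×1, NGbC×1, NGbc×1, NgBC×1, NgBc×1, NgbC×1, Ngbc×1, nGBC×1, nGBc×1, nGbC×1, nGbc×1, ngBC×1, ngBc×1, ngbC×1, ngbc×1
NnGgBbcc gametes: NGBc×2, NGbc×2, NgBc×2, Ngbc×2, nGBc×2, nGbc×2, ngBc×2, ngbc×2
NnGgBbCc×NnGgBbcc grid (16·16=256): NNGGBBCc=2 NNGGBBcc=2 NNGGBbCc=4 NNGGBbcc=4 NNGGbbCc=2 NNGGbbcc=2 NNGgBBCc=4 NNGgBBcc=4 NNGgBbCc=8 NNGgBbcc=8 NNGgbbCc=4 NNGgbbcc=4 NNggBBCc=2 NNggBBcc=2 NNggBbCc=4 NNggBbcc=4 NNggbbCc=2 NNggbbcc=2 NnGGBBCc=4 NnGGBBcc=4 NnGGBbCc=8 NnGGBbcc=8 NnGGbbCc=4 NnGGbbcc=4 NnGgBBCc=8 NnGgBBcc=8 NnGgBbCc=16 NnGgBbcc=16 NnGgbbCc=8 NnGgbbcc=8 NnggBBCc=4 NnggBBcc=4 NnggBbCc=8 NnggBbcc=8 NnggbbCc=4 Nnggbbcc=4 nnGGBBCc=2 nnGGBBcc=2 nnGGBbCc=4 nnGGBbcc=4 nnGGbbCc=2 nnGGbbcc=2 nnGgBBCc=4 nnGgBBcc=4 nnGgBbCc=8 nnGgBbcc=8 nnGgbbCc=4 nnGgbbcc=4 nnggBBCc=2 nnggBBcc=2 nnggBbCc=4 nnggBbcc=4 nnggbbCc=2 nnggbbcc=2
nnGgBBcc hits 4/256; gcd=4; 4÷4/256÷4 = 1/64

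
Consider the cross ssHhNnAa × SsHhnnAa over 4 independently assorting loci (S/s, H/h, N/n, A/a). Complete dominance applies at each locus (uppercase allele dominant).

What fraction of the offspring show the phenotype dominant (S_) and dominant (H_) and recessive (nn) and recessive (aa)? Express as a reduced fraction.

P(S_ H_ nn aa) = 3/64

ssHhNnAa gametes: sHNA×2, sHNa×2, sHnA×2, sHna×2, shNA×2, shNa×2, shnA×2, shna×2
SsHhnnAa gametes: SHnA×2, SHna×2, ShnA×2, Shna×2, sHnA×2, sHna×2, shnA×2, shna×2
ssHhNnAa×SsHhnnAa grid (16·16=256): SsHHNnAA=4 SsHHNnAa=8 SsHHNnaa=4 SsHHnnAA=4 SsHHnnAa=8 SsHHnnaa=4 SsHhNnAA=8 SsHhNnAa=16 SsHhNnaa=8 SsHhnnAA=8 SsHhnnAa=16 SsHhnnaa=8 SshhNnAA=4 SshhNnAa=8 SshhNnaa=4 SshhnnAA=4 SshhnnAa=8 Sshhnnaa=4 ssHHNnAA=4 ssHHNnAa=8 ssHHNnaa=4 ssHHnnAA=4 ssHHnnAa=8 ssHHnnaa=4 ssHhNnAA=8 ssHhNnAa=16 ssHhNnaa=8 ssHhnnAA=8 ssHhnnAa=16 ssHhnnaa=8 sshhNnAA=4 sshhNnAa=8 sshhNnaa=4 sshhnnAA=4 sshhnnAa=8 sshhnnaa=4
S_ H_ nn aa hits 12/256; gcd=4; 12÷4/256÷4 = 3/64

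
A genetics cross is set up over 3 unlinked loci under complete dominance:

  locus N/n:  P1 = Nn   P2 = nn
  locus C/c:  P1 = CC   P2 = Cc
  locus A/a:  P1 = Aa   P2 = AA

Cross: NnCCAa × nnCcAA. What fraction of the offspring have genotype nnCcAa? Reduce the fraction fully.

NnCCAa gametes: NCA×2, NCa×2, nCA×2, nCa×2
nnCcAA gametes: nCA×4, ncA×4
NnCCAa×nnCcAA grid (8·8=64): NnCCAA=8 NnCCAa=8 NnCcAA=8 NnCcAa=8 nnCCAA=8 nnCCAa=8 nnCcAA=8 nnCcAa=8
nnCcAa hits 8/64; gcd=8; 8÷8/64÷8 = 1/8

P(nnCcAa) = 1/8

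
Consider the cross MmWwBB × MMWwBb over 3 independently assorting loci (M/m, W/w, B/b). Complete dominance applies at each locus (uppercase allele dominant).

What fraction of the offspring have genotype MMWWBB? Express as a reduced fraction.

P(MMWWBB) = 1/16

MmWwBB gametes: MWB×2, MwB×2, mWB×2, mwB×2
MMWwBb gametes: MWB×2, MWb×2, MwB×2, Mwb×2
MmWwBB×MMWwBb grid (8·8=64): MMWWBB=4 MMWWBb=4 MMWwBB=8 MMWwBb=8 MMwwBB=4 MMwwBb=4 MmWWBB=4 MmWWBb=4 MmWwBB=8 MmWwBb=8 MmwwBB=4 MmwwBb=4
MMWWBB hits 4/64; gcd=4; 4÷4/64÷4 = 1/16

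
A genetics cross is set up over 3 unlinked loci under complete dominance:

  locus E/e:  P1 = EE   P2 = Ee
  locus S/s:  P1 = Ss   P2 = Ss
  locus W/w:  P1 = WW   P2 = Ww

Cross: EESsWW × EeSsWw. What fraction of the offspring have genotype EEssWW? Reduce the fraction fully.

EESsWW gametes: ESW×4, EsW×4
EeSsWw gametes: ESW×1, ESw×1, EsW×1, Esw×1, eSW×1, eSw×1, esW×1, esw×1
EESsWW×EeSsWw grid (8·8=64): EESSWW=4 EESSWw=4 EESsWW=8 EESsWw=8 EEssWW=4 EEssWw=4 EeSSWW=4 EeSSWw=4 EeSsWW=8 EeSsWw=8 EessWW=4 EessWw=4
EEssWW hits 4/64; gcd=4; 4÷4/64÷4 = 1/16

P(EEssWW) = 1/16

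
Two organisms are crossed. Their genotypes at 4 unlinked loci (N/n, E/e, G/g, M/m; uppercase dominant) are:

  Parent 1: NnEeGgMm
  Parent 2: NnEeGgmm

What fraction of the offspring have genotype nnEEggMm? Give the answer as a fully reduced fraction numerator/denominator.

NnEeGgMm gametes: NEGM×1, NEGm×1, NEgM×1, NEgm×1, NeGM×1, NeGm×1, NegM×1, Negm×1, nEGM×1, nEGm×1, nEgM×1, nEgm×1, neGM×1, neGm×1, negM×1, negm×1
NnEeGgmm gametes: NEGm×2, NEgm×2, NeGm×2, Negm×2, nEGm×2, nEgm×2, neGm×2, negm×2
NnEeGgMm×NnEeGgmm grid (16·16=256): NNEEGGMm=2 NNEEGGmm=2 NNEEGgMm=4 NNEEGgmm=4 NNEEggMm=2 NNEEggmm=2 NNEeGGMm=4 NNEeGGmm=4 NNEeGgMm=8 NNEeGgmm=8 NNEeggMm=4 NNEeggmm=4 NNeeGGMm=2 NNeeGGmm=2 NNeeGgMm=4 NNeeGgmm=4 NNeeggMm=2 NNeeggmm=2 NnEEGGMm=4 NnEEGGmm=4 NnEEGgMm=8 NnEEGgmm=8 NnEEggMm=4 NnEEggmm=4 NnEeGGMm=8 NnEeGGmm=8 NnEeGgMm=16 NnEeGgmm=16 NnEeggMm=8 NnEeggmm=8 NneeGGMm=4 NneeGGmm=4 NneeGgMm=8 NneeGgmm=8 NneeggMm=4 Nneeggmm=4 nnEEGGMm=2 nnEEGGmm=2 nnEEGgMm=4 nnEEGgmm=4 nnEEggMm=2 nnEEggmm=2 nnEeGGMm=4 nnEeGGmm=4 nnEeGgMm=8 nnEeGgmm=8 nnEeggMm=4 nnEeggmm=4 nneeGGMm=2 nneeGGmm=2 nneeGgMm=4 nneeGgmm=4 nneeggMm=2 nneeggmm=2
nnEEggMm hits 2/256; gcd=2; 2÷2/256÷2 = 1/128

P(nnEEggMm) = 1/128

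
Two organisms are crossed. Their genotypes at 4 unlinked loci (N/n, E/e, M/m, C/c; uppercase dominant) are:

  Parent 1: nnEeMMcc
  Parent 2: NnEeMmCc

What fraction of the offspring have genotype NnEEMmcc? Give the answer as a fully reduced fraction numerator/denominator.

P(NnEEMmcc) = 1/32

nnEeMMcc gametes: nEMc×8, neMc×8
NnEeMmCc gametes: NEMC×1, NEMc×1, NEmC×1, NEmc×1, NeMC×1, NeMc×1, NemC×1, Nemc×1, nEMC×1, nEMc×1, nEmC×1, nEmc×1, neMC×1, neMc×1, nemC×1, nemc×1
nnEeMMcc×NnEeMmCc grid (16·16=256): NnEEMMCc=8 NnEEMMcc=8 NnEEMmCc=8 NnEEMmcc=8 NnEeMMCc=16 NnEeMMcc=16 NnEeMmCc=16 NnEeMmcc=16 NneeMMCc=8 NneeMMcc=8 NneeMmCc=8 NneeMmcc=8 nnEEMMCc=8 nnEEMMcc=8 nnEEMmCc=8 nnEEMmcc=8 nnEeMMCc=16 nnEeMMcc=16 nnEeMmCc=16 nnEeMmcc=16 nneeMMCc=8 nneeMMcc=8 nneeMmCc=8 nneeMmcc=8
NnEEMmcc hits 8/256; gcd=8; 8÷8/256÷8 = 1/32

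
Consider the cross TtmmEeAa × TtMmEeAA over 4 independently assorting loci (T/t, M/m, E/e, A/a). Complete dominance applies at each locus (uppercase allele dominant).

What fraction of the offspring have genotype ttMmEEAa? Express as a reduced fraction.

TtmmEeAa gametes: TmEA×2, TmEa×2, TmeA×2, Tmea×2, tmEA×2, tmEa×2, tmeA×2, tmea×2
TtMmEeAA gametes: TMEA×2, TMeA×2, TmEA×2, TmeA×2, tMEA×2, tMeA×2, tmEA×2, tmeA×2
TtmmEeAa×TtMmEeAA grid (16·16=256): TTMmEEAA=4 TTMmEEAa=4 TTMmEeAA=8 TTMmEeAa=8 TTMmeeAA=4 TTMmeeAa=4 TTmmEEAA=4 TTmmEEAa=4 TTmmEeAA=8 TTmmEeAa=8 TTmmeeAA=4 TTmmeeAa=4 TtMmEEAA=8 TtMmEEAa=8 TtMmEeAA=16 TtMmEeAa=16 TtMmeeAA=8 TtMmeeAa=8 TtmmEEAA=8 TtmmEEAa=8 TtmmEeAA=16 TtmmEeAa=16 TtmmeeAA=8 TtmmeeAa=8 ttMmEEAA=4 ttMmEEAa=4 ttMmEeAA=8 ttMmEeAa=8 ttMmeeAA=4 ttMmeeAa=4 ttmmEEAA=4 ttmmEEAa=4 ttmmEeAA=8 ttmmEeAa=8 ttmmeeAA=4 ttmmeeAa=4
ttMmEEAa hits 4/256; gcd=4; 4÷4/256÷4 = 1/64

P(ttMmEEAa) = 1/64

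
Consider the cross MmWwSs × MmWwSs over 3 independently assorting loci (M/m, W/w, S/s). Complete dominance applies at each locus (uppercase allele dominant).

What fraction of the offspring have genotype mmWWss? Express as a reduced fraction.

P(mmWWss) = 1/64

MmWwSs gametes: MWS×1, MWs×1, MwS×1, Mws×1, mWS×1, mWs×1, mwS×1, mws×1
MmWwSs gametes: MWS×1, MWs×1, MwS×1, Mws×1, mWS×1, mWs×1, mwS×1, mws×1
MmWwSs×MmWwSs grid (8·8=64): MMWWSS=1 MMWWSs=2 MMWWss=1 MMWwSS=2 MMWwSs=4 MMWwss=2 MMwwSS=1 MMwwSs=2 MMwwss=1 MmWWSS=2 MmWWSs=4 MmWWss=2 MmWwSS=4 MmWwSs=8 MmWwss=4 MmwwSS=2 MmwwSs=4 Mmwwss=2 mmWWSS=1 mmWWSs=2 mmWWss=1 mmWwSS=2 mmWwSs=4 mmWwss=2 mmwwSS=1 mmwwSs=2 mmwwss=1
mmWWss hits 1/64; gcd=1; 1÷1/64÷1 = 1/64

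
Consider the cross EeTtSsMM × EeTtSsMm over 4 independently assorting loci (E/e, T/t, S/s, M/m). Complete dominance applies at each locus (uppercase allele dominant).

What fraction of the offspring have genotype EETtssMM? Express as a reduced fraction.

P(EETtssMM) = 1/64

EeTtSsMM gametes: ETSM×2, ETsM×2, EtSM×2, EtsM×2, eTSM×2, eTsM×2, etSM×2, etsM×2
EeTtSsMm gametes: ETSM×1, ETSm×1, ETsM×1, ETsm×1, EtSM×1, EtSm×1, EtsM×1, Etsm×1, eTSM×1, eTSm×1, eTsM×1, eTsm×1, etSM×1, etSm×1, etsM×1, etsm×1
EeTtSsMM×EeTtSsMm grid (16·16=256): EETTSSMM=2 EETTSSMm=2 EETTSsMM=4 EETTSsMm=4 EETTssMM=2 EETTssMm=2 EETtSSMM=4 EETtSSMm=4 EETtSsMM=8 EETtSsMm=8 EETtssMM=4 EETtssMm=4 EEttSSMM=2 EEttSSMm=2 EEttSsMM=4 EEttSsMm=4 EEttssMM=2 EEttssMm=2 EeTTSSMM=4 EeTTSSMm=4 EeTTSsMM=8 EeTTSsMm=8 EeTTssMM=4 EeTTssMm=4 EeTtSSMM=8 EeTtSSMm=8 EeTtSsMM=16 EeTtSsMm=16 EeTtssMM=8 EeTtssMm=8 EettSSMM=4 EettSSMm=4 EettSsMM=8 EettSsMm=8 EettssMM=4 EettssMm=4 eeTTSSMM=2 eeTTSSMm=2 eeTTSsMM=4 eeTTSsMm=4 eeTTssMM=2 eeTTssMm=2 eeTtSSMM=4 eeTtSSMm=4 eeTtSsMM=8 eeTtSsMm=8 eeTtssMM=4 eeTtssMm=4 eettSSMM=2 eettSSMm=2 eettSsMM=4 eettSsMm=4 eettssMM=2 eettssMm=2
EETtssMM hits 4/256; gcd=4; 4÷4/256÷4 = 1/64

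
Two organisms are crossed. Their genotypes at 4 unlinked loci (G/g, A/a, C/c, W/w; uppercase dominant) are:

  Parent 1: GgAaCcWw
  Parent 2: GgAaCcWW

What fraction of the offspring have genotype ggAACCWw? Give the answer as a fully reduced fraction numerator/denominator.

GgAaCcWw gametes: GACW×1, GACw×1, GAcW×1, GAcw×1, GaCW×1, GaCw×1, GacW×1, Gacw×1, gACW×1, gACw×1, gAcW×1, gAcw×1, gaCW×1, gaCw×1, gacW×1, gacw×1
GgAaCcWW gametes: GACW×2, GAcW×2, GaCW×2, GacW×2, gACW×2, gAcW×2, gaCW×2, gacW×2
GgAaCcWw×GgAaCcWW grid (16·16=256): GGAACCWW=2 GGAACCWw=2 GGAACcWW=4 GGAACcWw=4 GGAAccWW=2 GGAAccWw=2 GGAaCCWW=4 GGAaCCWw=4 GGAaCcWW=8 GGAaCcWw=8 GGAaccWW=4 GGAaccWw=4 GGaaCCWW=2 GGaaCCWw=2 GGaaCcWW=4 GGaaCcWw=4 GGaaccWW=2 GGaaccWw=2 GgAACCWW=4 GgAACCWw=4 GgAACcWW=8 GgAACcWw=8 GgAAccWW=4 GgAAccWw=4 GgAaCCWW=8 GgAaCCWw=8 GgAaCcWW=16 GgAaCcWw=16 GgAaccWW=8 GgAaccWw=8 GgaaCCWW=4 GgaaCCWw=4 GgaaCcWW=8 GgaaCcWw=8 GgaaccWW=4 GgaaccWw=4 ggAACCWW=2 ggAACCWw=2 ggAACcWW=4 ggAACcWw=4 ggAAccWW=2 ggAAccWw=2 ggAaCCWW=4 ggAaCCWw=4 ggAaCcWW=8 ggAaCcWw=8 ggAaccWW=4 ggAaccWw=4 ggaaCCWW=2 ggaaCCWw=2 ggaaCcWW=4 ggaaCcWw=4 ggaaccWW=2 ggaaccWw=2
ggAACCWw hits 2/256; gcd=2; 2÷2/256÷2 = 1/128

P(ggAACCWw) = 1/128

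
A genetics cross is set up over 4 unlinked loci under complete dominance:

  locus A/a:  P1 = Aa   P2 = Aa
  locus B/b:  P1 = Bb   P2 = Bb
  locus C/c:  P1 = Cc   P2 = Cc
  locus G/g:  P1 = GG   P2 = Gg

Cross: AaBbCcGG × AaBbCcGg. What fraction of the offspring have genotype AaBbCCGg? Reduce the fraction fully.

AaBbCcGG gametes: ABCG×2, ABcG×2, AbCG×2, AbcG×2, aBCG×2, aBcG×2, abCG×2, abcG×2
AaBbCcGg gametes: ABCG×1, ABCg×1, ABcG×1, ABcg×1, AbCG×1, AbCg×1, AbcG×1, Abcg×1, aBCG×1, aBCg×1, aBcG×1, aBcg×1, abCG×1, abCg×1, abcG×1, abcg×1
AaBbCcGG×AaBbCcGg grid (16·16=256): AABBCCGG=2 AABBCCGg=2 AABBCcGG=4 AABBCcGg=4 AABBccGG=2 AABBccGg=2 AABbCCGG=4 AABbCCGg=4 AABbCcGG=8 AABbCcGg=8 AABbccGG=4 AABbccGg=4 AAbbCCGG=2 AAbbCCGg=2 AAbbCcGG=4 AAbbCcGg=4 AAbbccGG=2 AAbbccGg=2 AaBBCCGG=4 AaBBCCGg=4 AaBBCcGG=8 AaBBCcGg=8 AaBBccGG=4 AaBBccGg=4 AaBbCCGG=8 AaBbCCGg=8 AaBbCcGG=16 AaBbCcGg=16 AaBbccGG=8 AaBbccGg=8 AabbCCGG=4 AabbCCGg=4 AabbCcGG=8 AabbCcGg=8 AabbccGG=4 AabbccGg=4 aaBBCCGG=2 aaBBCCGg=2 aaBBCcGG=4 aaBBCcGg=4 aaBBccGG=2 aaBBccGg=2 aaBbCCGG=4 aaBbCCGg=4 aaBbCcGG=8 aaBbCcGg=8 aaBbccGG=4 aaBbccGg=4 aabbCCGG=2 aabbCCGg=2 aabbCcGG=4 aabbCcGg=4 aabbccGG=2 aabbccGg=2
AaBbCCGg hits 8/256; gcd=8; 8÷8/256÷8 = 1/32

P(AaBbCCGg) = 1/32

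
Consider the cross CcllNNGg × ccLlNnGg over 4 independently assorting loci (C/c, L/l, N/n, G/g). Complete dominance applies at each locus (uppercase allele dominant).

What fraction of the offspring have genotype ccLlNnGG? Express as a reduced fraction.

P(ccLlNnGG) = 1/32

CcllNNGg gametes: ClNG×4, ClNg×4, clNG×4, clNg×4
ccLlNnGg gametes: cLNG×2, cLNg×2, cLnG×2, cLng×2, clNG×2, clNg×2, clnG×2, clng×2
CcllNNGg×ccLlNnGg grid (16·16=256): CcLlNNGG=8 CcLlNNGg=16 CcLlNNgg=8 CcLlNnGG=8 CcLlNnGg=16 CcLlNngg=8 CcllNNGG=8 CcllNNGg=16 CcllNNgg=8 CcllNnGG=8 CcllNnGg=16 CcllNngg=8 ccLlNNGG=8 ccLlNNGg=16 ccLlNNgg=8 ccLlNnGG=8 ccLlNnGg=16 ccLlNngg=8 ccllNNGG=8 ccllNNGg=16 ccllNNgg=8 ccllNnGG=8 ccllNnGg=16 ccllNngg=8
ccLlNnGG hits 8/256; gcd=8; 8÷8/256÷8 = 1/32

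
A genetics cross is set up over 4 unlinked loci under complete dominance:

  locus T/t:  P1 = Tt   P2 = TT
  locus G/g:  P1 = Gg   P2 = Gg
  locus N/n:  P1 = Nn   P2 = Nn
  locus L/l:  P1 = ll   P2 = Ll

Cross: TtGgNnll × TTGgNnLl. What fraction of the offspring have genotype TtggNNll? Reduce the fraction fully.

TtGgNnll gametes: TGNl×2, TGnl×2, TgNl×2, Tgnl×2, tGNl×2, tGnl×2, tgNl×2, tgnl×2
TTGgNnLl gametes: TGNL×2, TGNl×2, TGnL×2, TGnl×2, TgNL×2, TgNl×2, TgnL×2, Tgnl×2
TtGgNnll×TTGgNnLl grid (16·16=256): TTGGNNLl=4 TTGGNNll=4 TTGGNnLl=8 TTGGNnll=8 TTGGnnLl=4 TTGGnnll=4 TTGgNNLl=8 TTGgNNll=8 TTGgNnLl=16 TTGgNnll=16 TTGgnnLl=8 TTGgnnll=8 TTggNNLl=4 TTggNNll=4 TTggNnLl=8 TTggNnll=8 TTggnnLl=4 TTggnnll=4 TtGGNNLl=4 TtGGNNll=4 TtGGNnLl=8 TtGGNnll=8 TtGGnnLl=4 TtGGnnll=4 TtGgNNLl=8 TtGgNNll=8 TtGgNnLl=16 TtGgNnll=16 TtGgnnLl=8 TtGgnnll=8 TtggNNLl=4 TtggNNll=4 TtggNnLl=8 TtggNnll=8 TtggnnLl=4 Ttggnnll=4
TtggNNll hits 4/256; gcd=4; 4÷4/256÷4 = 1/64

P(TtggNNll) = 1/64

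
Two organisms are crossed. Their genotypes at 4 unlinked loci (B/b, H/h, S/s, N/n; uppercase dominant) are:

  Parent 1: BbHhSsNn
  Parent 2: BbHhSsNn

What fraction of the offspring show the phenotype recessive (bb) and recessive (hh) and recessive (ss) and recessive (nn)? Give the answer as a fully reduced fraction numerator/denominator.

BbHhSsNn gametes: BHSN×1, BHSn×1, BHsN×1, BHsn×1, BhSN×1, BhSn×1, BhsN×1, Bhsn×1, bHSN×1, bHSn×1, bHsN×1, bHsn×1, bhSN×1, bhSn×1, bhsN×1, bhsn×1
BbHhSsNn gametes: BHSN×1, BHSn×1, BHsN×1, BHsn×1, BhSN×1, BhSn×1, BhsN×1, Bhsn×1, bHSN×1, bHSn×1, bHsN×1, bHsn×1, bhSN×1, bhSn×1, bhsN×1, bhsn×1
BbHhSsNn×BbHhSsNn grid (16·16=256): BBHHSSNN=1 BBHHSSNn=2 BBHHSSnn=1 BBHHSsNN=2 BBHHSsNn=4 BBHHSsnn=2 BBHHssNN=1 BBHHssNn=2 BBHHssnn=1 BBHhSSNN=2 BBHhSSNn=4 BBHhSSnn=2 BBHhSsNN=4 BBHhSsNn=8 BBHhSsnn=4 BBHhssNN=2 BBHhssNn=4 BBHhssnn=2 BBhhSSNN=1 BBhhSSNn=2 BBhhSSnn=1 BBhhSsNN=2 BBhhSsNn=4 BBhhSsnn=2 BBhhssNN=1 BBhhssNn=2 BBhhssnn=1 BbHHSSNN=2 BbHHSSNn=4 BbHHSSnn=2 BbHHSsNN=4 BbHHSsNn=8 BbHHSsnn=4 BbHHssNN=2 BbHHssNn=4 BbHHssnn=2 BbHhSSNN=4 BbHhSSNn=8 BbHhSSnn=4 BbHhSsNN=8 BbHhSsNn=16 BbHhSsnn=8 BbHhssNN=4 BbHhssNn=8 BbHhssnn=4 BbhhSSNN=2 BbhhSSNn=4 BbhhSSnn=2 BbhhSsNN=4 BbhhSsNn=8 BbhhSsnn=4 BbhhssNN=2 BbhhssNn=4 Bbhhssnn=2 bbHHSSNN=1 bbHHSSNn=2 bbHHSSnn=1 bbHHSsNN=2 bbHHSsNn=4 bbHHSsnn=2 bbHHssNN=1 bbHHssNn=2 bbHHssnn=1 bbHhSSNN=2 bbHhSSNn=4 bbHhSSnn=2 bbHhSsNN=4 bbHhSsNn=8 bbHhSsnn=4 bbHhssNN=2 bbHhssNn=4 bbHhssnn=2 bbhhSSNN=1 bbhhSSNn=2 bbhhSSnn=1 bbhhSsNN=2 bbhhSsNn=4 bbhhSsnn=2 bbhhssNN=1 bbhhssNn=2 bbhhssnn=1
bb hh ss nn hits 1/256; gcd=1; 1÷1/256÷1 = 1/256

P(bb hh ss nn) = 1/256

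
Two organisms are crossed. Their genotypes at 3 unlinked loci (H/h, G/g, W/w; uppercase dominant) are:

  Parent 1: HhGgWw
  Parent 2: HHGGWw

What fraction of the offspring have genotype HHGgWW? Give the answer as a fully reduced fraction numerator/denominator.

P(HHGgWW) = 1/16

HhGgWw gametes: HGW×1, HGw×1, HgW×1, Hgw×1, hGW×1, hGw×1, hgW×1, hgw×1
HHGGWw gametes: HGW×4, HGw×4
HhGgWw×HHGGWw grid (8·8=64): HHGGWW=4 HHGGWw=8 HHGGww=4 HHGgWW=4 HHGgWw=8 HHGgww=4 HhGGWW=4 HhGGWw=8 HhGGww=4 HhGgWW=4 HhGgWw=8 HhGgww=4
HHGgWW hits 4/64; gcd=4; 4÷4/64÷4 = 1/16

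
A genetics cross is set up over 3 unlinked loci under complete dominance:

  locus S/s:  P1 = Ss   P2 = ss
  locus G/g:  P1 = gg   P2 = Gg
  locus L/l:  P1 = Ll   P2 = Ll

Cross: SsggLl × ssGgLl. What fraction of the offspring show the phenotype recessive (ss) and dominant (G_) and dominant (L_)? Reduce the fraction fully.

SsggLl gametes: SgL×2, Sgl×2, sgL×2, sgl×2
ssGgLl gametes: sGL×2, sGl×2, sgL×2, sgl×2
SsggLl×ssGgLl grid (8·8=64): SsGgLL=4 SsGgLl=8 SsGgll=4 SsggLL=4 SsggLl=8 Ssggll=4 ssGgLL=4 ssGgLl=8 ssGgll=4 ssggLL=4 ssggLl=8 ssggll=4
ss G_ L_ hits 12/64; gcd=4; 12÷4/64÷4 = 3/16

P(ss G_ L_) = 3/16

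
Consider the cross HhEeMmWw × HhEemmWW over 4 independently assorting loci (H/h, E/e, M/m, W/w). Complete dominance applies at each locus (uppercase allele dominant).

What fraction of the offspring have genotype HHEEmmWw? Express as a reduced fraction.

P(HHEEmmWw) = 1/64

HhEeMmWw gametes: HEMW×1, HEMw×1, HEmW×1, HEmw×1, HeMW×1, HeMw×1, HemW×1, Hemw×1, hEMW×1, hEMw×1, hEmW×1, hEmw×1, heMW×1, heMw×1, hemW×1, hemw×1
HhEemmWW gametes: HEmW×4, HemW×4, hEmW×4, hemW×4
HhEeMmWw×HhEemmWW grid (16·16=256): HHEEMmWW=4 HHEEMmWw=4 HHEEmmWW=4 HHEEmmWw=4 HHEeMmWW=8 HHEeMmWw=8 HHEemmWW=8 HHEemmWw=8 HHeeMmWW=4 HHeeMmWw=4 HHeemmWW=4 HHeemmWw=4 HhEEMmWW=8 HhEEMmWw=8 HhEEmmWW=8 HhEEmmWw=8 HhEeMmWW=16 HhEeMmWw=16 HhEemmWW=16 HhEemmWw=16 HheeMmWW=8 HheeMmWw=8 HheemmWW=8 HheemmWw=8 hhEEMmWW=4 hhEEMmWw=4 hhEEmmWW=4 hhEEmmWw=4 hhEeMmWW=8 hhEeMmWw=8 hhEemmWW=8 hhEemmWw=8 hheeMmWW=4 hheeMmWw=4 hheemmWW=4 hheemmWw=4
HHEEmmWw hits 4/256; gcd=4; 4÷4/256÷4 = 1/64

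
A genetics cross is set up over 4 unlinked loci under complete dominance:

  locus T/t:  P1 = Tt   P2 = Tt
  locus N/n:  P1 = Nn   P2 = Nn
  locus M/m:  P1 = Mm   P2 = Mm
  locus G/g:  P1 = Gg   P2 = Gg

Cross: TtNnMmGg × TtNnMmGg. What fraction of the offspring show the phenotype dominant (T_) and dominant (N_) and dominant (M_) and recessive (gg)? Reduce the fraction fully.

P(T_ N_ M_ gg) = 27/256

TtNnMmGg gametes: TNMG×1, TNMg×1, TNmG×1, TNmg×1, TnMG×1, TnMg×1, TnmG×1, Tnmg×1, tNMG×1, tNMg×1, tNmG×1, tNmg×1, tnMG×1, tnMg×1, tnmG×1, tnmg×1
TtNnMmGg gametes: TNMG×1, TNMg×1, TNmG×1, TNmg×1, TnMG×1, TnMg×1, TnmG×1, Tnmg×1, tNMG×1, tNMg×1, tNmG×1, tNmg×1, tnMG×1, tnMg×1, tnmG×1, tnmg×1
TtNnMmGg×TtNnMmGg grid (16·16=256): TTNNMMGG=1 TTNNMMGg=2 TTNNMMgg=1 TTNNMmGG=2 TTNNMmGg=4 TTNNMmgg=2 TTNNmmGG=1 TTNNmmGg=2 TTNNmmgg=1 TTNnMMGG=2 TTNnMMGg=4 TTNnMMgg=2 TTNnMmGG=4 TTNnMmGg=8 TTNnMmgg=4 TTNnmmGG=2 TTNnmmGg=4 TTNnmmgg=2 TTnnMMGG=1 TTnnMMGg=2 TTnnMMgg=1 TTnnMmGG=2 TTnnMmGg=4 TTnnMmgg=2 TTnnmmGG=1 TTnnmmGg=2 TTnnmmgg=1 TtNNMMGG=2 TtNNMMGg=4 TtNNMMgg=2 TtNNMmGG=4 TtNNMmGg=8 TtNNMmgg=4 TtNNmmGG=2 TtNNmmGg=4 TtNNmmgg=2 TtNnMMGG=4 TtNnMMGg=8 TtNnMMgg=4 TtNnMmGG=8 TtNnMmGg=16 TtNnMmgg=8 TtNnmmGG=4 TtNnmmGg=8 TtNnmmgg=4 TtnnMMGG=2 TtnnMMGg=4 TtnnMMgg=2 TtnnMmGG=4 TtnnMmGg=8 TtnnMmgg=4 TtnnmmGG=2 TtnnmmGg=4 Ttnnmmgg=2 ttNNMMGG=1 ttNNMMGg=2 ttNNMMgg=1 ttNNMmGG=2 ttNNMmGg=4 ttNNMmgg=2 ttNNmmGG=1 ttNNmmGg=2 ttNNmmgg=1 ttNnMMGG=2 ttNnMMGg=4 ttNnMMgg=2 ttNnMmGG=4 ttNnMmGg=8 ttNnMmgg=4 ttNnmmGG=2 ttNnmmGg=4 ttNnmmgg=2 ttnnMMGG=1 ttnnMMGg=2 ttnnMMgg=1 ttnnMmGG=2 ttnnMmGg=4 ttnnMmgg=2 ttnnmmGG=1 ttnnmmGg=2 ttnnmmgg=1
T_ N_ M_ gg hits 27/256; gcd=1; 27÷1/256÷1 = 27/256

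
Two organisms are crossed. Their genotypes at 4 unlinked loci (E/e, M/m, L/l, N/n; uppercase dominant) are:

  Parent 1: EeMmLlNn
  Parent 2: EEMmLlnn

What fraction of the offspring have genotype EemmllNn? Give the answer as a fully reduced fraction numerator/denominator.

EeMmLlNn gametes: EMLN×1, EMLn×1, EMlN×1, EMln×1, EmLN×1, EmLn×1, EmlN×1, Emln×1, eMLN×1, eMLn×1, eMlN×1, eMln×1, emLN×1, emLn×1, emlN×1, emln×1
EEMmLlnn gametes: EMLn×4, EMln×4, EmLn×4, Emln×4
EeMmLlNn×EEMmLlnn grid (16·16=256): EEMMLLNn=4 EEMMLLnn=4 EEMMLlNn=8 EEMMLlnn=8 EEMMllNn=4 EEMMllnn=4 EEMmLLNn=8 EEMmLLnn=8 EEMmLlNn=16 EEMmLlnn=16 EEMmllNn=8 EEMmllnn=8 EEmmLLNn=4 EEmmLLnn=4 EEmmLlNn=8 EEmmLlnn=8 EEmmllNn=4 EEmmllnn=4 EeMMLLNn=4 EeMMLLnn=4 EeMMLlNn=8 EeMMLlnn=8 EeMMllNn=4 EeMMllnn=4 EeMmLLNn=8 EeMmLLnn=8 EeMmLlNn=16 EeMmLlnn=16 EeMmllNn=8 EeMmllnn=8 EemmLLNn=4 EemmLLnn=4 EemmLlNn=8 EemmLlnn=8 EemmllNn=4 Eemmllnn=4
EemmllNn hits 4/256; gcd=4; 4÷4/256÷4 = 1/64

P(EemmllNn) = 1/64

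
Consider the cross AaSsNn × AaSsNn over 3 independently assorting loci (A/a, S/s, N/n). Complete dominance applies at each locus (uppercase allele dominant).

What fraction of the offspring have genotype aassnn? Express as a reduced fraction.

AaSsNn gametes: ASN×1, ASn×1, AsN×1, Asn×1, aSN×1, aSn×1, asN×1, asn×1
AaSsNn gametes: ASN×1, ASn×1, AsN×1, Asn×1, aSN×1, aSn×1, asN×1, asn×1
AaSsNn×AaSsNn grid (8·8=64): AASSNN=1 AASSNn=2 AASSnn=1 AASsNN=2 AASsNn=4 AASsnn=2 AAssNN=1 AAssNn=2 AAssnn=1 AaSSNN=2 AaSSNn=4 AaSSnn=2 AaSsNN=4 AaSsNn=8 AaSsnn=4 AassNN=2 AassNn=4 Aassnn=2 aaSSNN=1 aaSSNn=2 aaSSnn=1 aaSsNN=2 aaSsNn=4 aaSsnn=2 aassNN=1 aassNn=2 aassnn=1
aassnn hits 1/64; gcd=1; 1÷1/64÷1 = 1/64

P(aassnn) = 1/64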